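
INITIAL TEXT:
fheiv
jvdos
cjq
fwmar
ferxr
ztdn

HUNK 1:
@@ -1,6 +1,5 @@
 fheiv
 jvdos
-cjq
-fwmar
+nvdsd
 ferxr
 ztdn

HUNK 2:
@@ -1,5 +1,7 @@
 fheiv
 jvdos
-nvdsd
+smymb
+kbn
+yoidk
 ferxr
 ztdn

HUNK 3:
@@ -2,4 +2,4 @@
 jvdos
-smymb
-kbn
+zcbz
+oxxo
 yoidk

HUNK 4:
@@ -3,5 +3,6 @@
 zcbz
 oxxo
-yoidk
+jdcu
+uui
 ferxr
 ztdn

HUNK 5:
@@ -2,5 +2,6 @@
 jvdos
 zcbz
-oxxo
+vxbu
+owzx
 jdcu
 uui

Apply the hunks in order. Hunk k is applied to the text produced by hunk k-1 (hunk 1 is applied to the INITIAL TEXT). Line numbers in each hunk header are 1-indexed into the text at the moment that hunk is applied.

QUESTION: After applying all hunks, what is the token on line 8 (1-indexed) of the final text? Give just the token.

Hunk 1: at line 1 remove [cjq,fwmar] add [nvdsd] -> 5 lines: fheiv jvdos nvdsd ferxr ztdn
Hunk 2: at line 1 remove [nvdsd] add [smymb,kbn,yoidk] -> 7 lines: fheiv jvdos smymb kbn yoidk ferxr ztdn
Hunk 3: at line 2 remove [smymb,kbn] add [zcbz,oxxo] -> 7 lines: fheiv jvdos zcbz oxxo yoidk ferxr ztdn
Hunk 4: at line 3 remove [yoidk] add [jdcu,uui] -> 8 lines: fheiv jvdos zcbz oxxo jdcu uui ferxr ztdn
Hunk 5: at line 2 remove [oxxo] add [vxbu,owzx] -> 9 lines: fheiv jvdos zcbz vxbu owzx jdcu uui ferxr ztdn
Final line 8: ferxr

Answer: ferxr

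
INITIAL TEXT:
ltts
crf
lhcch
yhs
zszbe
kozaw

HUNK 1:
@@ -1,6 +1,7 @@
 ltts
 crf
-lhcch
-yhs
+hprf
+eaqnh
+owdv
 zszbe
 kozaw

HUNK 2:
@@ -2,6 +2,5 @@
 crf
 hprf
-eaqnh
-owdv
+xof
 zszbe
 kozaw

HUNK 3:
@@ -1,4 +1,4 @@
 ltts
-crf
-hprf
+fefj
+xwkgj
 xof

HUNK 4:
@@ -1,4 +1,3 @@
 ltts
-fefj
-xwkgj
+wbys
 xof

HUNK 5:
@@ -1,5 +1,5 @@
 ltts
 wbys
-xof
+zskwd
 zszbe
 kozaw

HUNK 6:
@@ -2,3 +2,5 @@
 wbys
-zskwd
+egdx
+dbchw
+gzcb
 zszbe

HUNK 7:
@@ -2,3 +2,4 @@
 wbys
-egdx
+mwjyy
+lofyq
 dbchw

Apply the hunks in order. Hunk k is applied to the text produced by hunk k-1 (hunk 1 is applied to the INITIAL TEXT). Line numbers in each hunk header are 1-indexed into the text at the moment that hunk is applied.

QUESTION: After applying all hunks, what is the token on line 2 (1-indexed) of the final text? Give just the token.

Hunk 1: at line 1 remove [lhcch,yhs] add [hprf,eaqnh,owdv] -> 7 lines: ltts crf hprf eaqnh owdv zszbe kozaw
Hunk 2: at line 2 remove [eaqnh,owdv] add [xof] -> 6 lines: ltts crf hprf xof zszbe kozaw
Hunk 3: at line 1 remove [crf,hprf] add [fefj,xwkgj] -> 6 lines: ltts fefj xwkgj xof zszbe kozaw
Hunk 4: at line 1 remove [fefj,xwkgj] add [wbys] -> 5 lines: ltts wbys xof zszbe kozaw
Hunk 5: at line 1 remove [xof] add [zskwd] -> 5 lines: ltts wbys zskwd zszbe kozaw
Hunk 6: at line 2 remove [zskwd] add [egdx,dbchw,gzcb] -> 7 lines: ltts wbys egdx dbchw gzcb zszbe kozaw
Hunk 7: at line 2 remove [egdx] add [mwjyy,lofyq] -> 8 lines: ltts wbys mwjyy lofyq dbchw gzcb zszbe kozaw
Final line 2: wbys

Answer: wbys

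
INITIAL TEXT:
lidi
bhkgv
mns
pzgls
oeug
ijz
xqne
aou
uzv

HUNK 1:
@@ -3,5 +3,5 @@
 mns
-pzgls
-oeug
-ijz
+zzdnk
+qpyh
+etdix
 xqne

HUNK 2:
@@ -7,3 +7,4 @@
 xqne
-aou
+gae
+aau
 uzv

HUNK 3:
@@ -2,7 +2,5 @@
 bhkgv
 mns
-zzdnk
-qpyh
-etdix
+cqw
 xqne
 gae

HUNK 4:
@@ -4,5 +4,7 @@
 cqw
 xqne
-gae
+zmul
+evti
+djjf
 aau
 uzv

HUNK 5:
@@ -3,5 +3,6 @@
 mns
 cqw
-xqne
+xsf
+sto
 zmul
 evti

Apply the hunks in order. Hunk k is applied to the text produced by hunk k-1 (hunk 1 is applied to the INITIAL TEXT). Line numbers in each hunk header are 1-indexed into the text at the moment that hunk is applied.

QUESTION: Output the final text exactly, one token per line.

Answer: lidi
bhkgv
mns
cqw
xsf
sto
zmul
evti
djjf
aau
uzv

Derivation:
Hunk 1: at line 3 remove [pzgls,oeug,ijz] add [zzdnk,qpyh,etdix] -> 9 lines: lidi bhkgv mns zzdnk qpyh etdix xqne aou uzv
Hunk 2: at line 7 remove [aou] add [gae,aau] -> 10 lines: lidi bhkgv mns zzdnk qpyh etdix xqne gae aau uzv
Hunk 3: at line 2 remove [zzdnk,qpyh,etdix] add [cqw] -> 8 lines: lidi bhkgv mns cqw xqne gae aau uzv
Hunk 4: at line 4 remove [gae] add [zmul,evti,djjf] -> 10 lines: lidi bhkgv mns cqw xqne zmul evti djjf aau uzv
Hunk 5: at line 3 remove [xqne] add [xsf,sto] -> 11 lines: lidi bhkgv mns cqw xsf sto zmul evti djjf aau uzv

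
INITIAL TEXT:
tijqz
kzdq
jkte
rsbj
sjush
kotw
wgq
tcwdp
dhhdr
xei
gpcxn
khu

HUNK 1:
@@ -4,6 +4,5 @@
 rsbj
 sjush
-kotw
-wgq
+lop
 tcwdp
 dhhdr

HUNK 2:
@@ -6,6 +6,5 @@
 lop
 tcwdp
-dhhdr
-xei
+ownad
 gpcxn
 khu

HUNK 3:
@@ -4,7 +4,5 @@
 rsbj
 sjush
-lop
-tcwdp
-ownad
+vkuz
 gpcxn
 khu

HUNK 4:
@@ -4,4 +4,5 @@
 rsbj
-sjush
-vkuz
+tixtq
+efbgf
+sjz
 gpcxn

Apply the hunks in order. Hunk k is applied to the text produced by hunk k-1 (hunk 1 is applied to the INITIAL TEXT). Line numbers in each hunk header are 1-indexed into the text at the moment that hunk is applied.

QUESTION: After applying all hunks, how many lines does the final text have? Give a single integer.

Answer: 9

Derivation:
Hunk 1: at line 4 remove [kotw,wgq] add [lop] -> 11 lines: tijqz kzdq jkte rsbj sjush lop tcwdp dhhdr xei gpcxn khu
Hunk 2: at line 6 remove [dhhdr,xei] add [ownad] -> 10 lines: tijqz kzdq jkte rsbj sjush lop tcwdp ownad gpcxn khu
Hunk 3: at line 4 remove [lop,tcwdp,ownad] add [vkuz] -> 8 lines: tijqz kzdq jkte rsbj sjush vkuz gpcxn khu
Hunk 4: at line 4 remove [sjush,vkuz] add [tixtq,efbgf,sjz] -> 9 lines: tijqz kzdq jkte rsbj tixtq efbgf sjz gpcxn khu
Final line count: 9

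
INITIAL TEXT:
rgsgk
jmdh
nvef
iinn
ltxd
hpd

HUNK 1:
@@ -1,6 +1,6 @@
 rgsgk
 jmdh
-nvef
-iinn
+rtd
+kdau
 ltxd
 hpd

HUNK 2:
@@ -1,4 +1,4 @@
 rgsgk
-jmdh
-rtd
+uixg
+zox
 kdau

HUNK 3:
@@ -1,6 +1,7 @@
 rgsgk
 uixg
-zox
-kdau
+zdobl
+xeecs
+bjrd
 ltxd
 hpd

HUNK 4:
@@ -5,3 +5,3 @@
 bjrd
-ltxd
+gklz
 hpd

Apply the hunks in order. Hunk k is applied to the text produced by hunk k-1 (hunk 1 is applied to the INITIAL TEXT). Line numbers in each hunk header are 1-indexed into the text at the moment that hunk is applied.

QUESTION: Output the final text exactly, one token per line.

Hunk 1: at line 1 remove [nvef,iinn] add [rtd,kdau] -> 6 lines: rgsgk jmdh rtd kdau ltxd hpd
Hunk 2: at line 1 remove [jmdh,rtd] add [uixg,zox] -> 6 lines: rgsgk uixg zox kdau ltxd hpd
Hunk 3: at line 1 remove [zox,kdau] add [zdobl,xeecs,bjrd] -> 7 lines: rgsgk uixg zdobl xeecs bjrd ltxd hpd
Hunk 4: at line 5 remove [ltxd] add [gklz] -> 7 lines: rgsgk uixg zdobl xeecs bjrd gklz hpd

Answer: rgsgk
uixg
zdobl
xeecs
bjrd
gklz
hpd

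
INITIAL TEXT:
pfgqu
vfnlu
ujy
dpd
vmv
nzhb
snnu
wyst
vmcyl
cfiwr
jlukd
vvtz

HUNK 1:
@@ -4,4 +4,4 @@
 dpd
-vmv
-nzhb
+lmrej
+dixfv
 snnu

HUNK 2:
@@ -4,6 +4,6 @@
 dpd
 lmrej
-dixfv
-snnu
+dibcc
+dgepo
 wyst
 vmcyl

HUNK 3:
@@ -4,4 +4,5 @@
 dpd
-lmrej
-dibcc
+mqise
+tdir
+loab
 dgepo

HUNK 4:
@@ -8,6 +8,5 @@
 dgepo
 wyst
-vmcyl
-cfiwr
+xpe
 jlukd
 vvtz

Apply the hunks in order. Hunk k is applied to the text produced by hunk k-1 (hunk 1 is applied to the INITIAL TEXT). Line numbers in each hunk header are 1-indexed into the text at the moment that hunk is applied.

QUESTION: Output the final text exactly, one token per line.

Hunk 1: at line 4 remove [vmv,nzhb] add [lmrej,dixfv] -> 12 lines: pfgqu vfnlu ujy dpd lmrej dixfv snnu wyst vmcyl cfiwr jlukd vvtz
Hunk 2: at line 4 remove [dixfv,snnu] add [dibcc,dgepo] -> 12 lines: pfgqu vfnlu ujy dpd lmrej dibcc dgepo wyst vmcyl cfiwr jlukd vvtz
Hunk 3: at line 4 remove [lmrej,dibcc] add [mqise,tdir,loab] -> 13 lines: pfgqu vfnlu ujy dpd mqise tdir loab dgepo wyst vmcyl cfiwr jlukd vvtz
Hunk 4: at line 8 remove [vmcyl,cfiwr] add [xpe] -> 12 lines: pfgqu vfnlu ujy dpd mqise tdir loab dgepo wyst xpe jlukd vvtz

Answer: pfgqu
vfnlu
ujy
dpd
mqise
tdir
loab
dgepo
wyst
xpe
jlukd
vvtz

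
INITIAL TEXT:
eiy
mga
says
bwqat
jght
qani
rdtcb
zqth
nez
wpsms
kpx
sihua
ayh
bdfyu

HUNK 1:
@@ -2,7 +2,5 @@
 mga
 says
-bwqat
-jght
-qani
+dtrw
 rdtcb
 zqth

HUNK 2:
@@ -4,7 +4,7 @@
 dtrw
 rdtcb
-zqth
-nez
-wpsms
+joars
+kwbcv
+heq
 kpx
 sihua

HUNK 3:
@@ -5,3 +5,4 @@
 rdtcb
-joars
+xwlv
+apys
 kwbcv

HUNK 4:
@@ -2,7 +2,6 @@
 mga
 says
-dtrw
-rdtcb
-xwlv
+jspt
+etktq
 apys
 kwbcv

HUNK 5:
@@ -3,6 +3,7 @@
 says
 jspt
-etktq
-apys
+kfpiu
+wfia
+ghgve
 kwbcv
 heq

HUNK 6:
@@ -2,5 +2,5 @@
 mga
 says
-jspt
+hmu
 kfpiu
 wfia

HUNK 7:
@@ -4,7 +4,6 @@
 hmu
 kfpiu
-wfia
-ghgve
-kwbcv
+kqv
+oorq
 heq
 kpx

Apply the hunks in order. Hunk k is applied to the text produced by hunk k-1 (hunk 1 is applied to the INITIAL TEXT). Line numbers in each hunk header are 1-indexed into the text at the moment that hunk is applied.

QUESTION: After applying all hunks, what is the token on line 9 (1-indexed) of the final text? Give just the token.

Answer: kpx

Derivation:
Hunk 1: at line 2 remove [bwqat,jght,qani] add [dtrw] -> 12 lines: eiy mga says dtrw rdtcb zqth nez wpsms kpx sihua ayh bdfyu
Hunk 2: at line 4 remove [zqth,nez,wpsms] add [joars,kwbcv,heq] -> 12 lines: eiy mga says dtrw rdtcb joars kwbcv heq kpx sihua ayh bdfyu
Hunk 3: at line 5 remove [joars] add [xwlv,apys] -> 13 lines: eiy mga says dtrw rdtcb xwlv apys kwbcv heq kpx sihua ayh bdfyu
Hunk 4: at line 2 remove [dtrw,rdtcb,xwlv] add [jspt,etktq] -> 12 lines: eiy mga says jspt etktq apys kwbcv heq kpx sihua ayh bdfyu
Hunk 5: at line 3 remove [etktq,apys] add [kfpiu,wfia,ghgve] -> 13 lines: eiy mga says jspt kfpiu wfia ghgve kwbcv heq kpx sihua ayh bdfyu
Hunk 6: at line 2 remove [jspt] add [hmu] -> 13 lines: eiy mga says hmu kfpiu wfia ghgve kwbcv heq kpx sihua ayh bdfyu
Hunk 7: at line 4 remove [wfia,ghgve,kwbcv] add [kqv,oorq] -> 12 lines: eiy mga says hmu kfpiu kqv oorq heq kpx sihua ayh bdfyu
Final line 9: kpx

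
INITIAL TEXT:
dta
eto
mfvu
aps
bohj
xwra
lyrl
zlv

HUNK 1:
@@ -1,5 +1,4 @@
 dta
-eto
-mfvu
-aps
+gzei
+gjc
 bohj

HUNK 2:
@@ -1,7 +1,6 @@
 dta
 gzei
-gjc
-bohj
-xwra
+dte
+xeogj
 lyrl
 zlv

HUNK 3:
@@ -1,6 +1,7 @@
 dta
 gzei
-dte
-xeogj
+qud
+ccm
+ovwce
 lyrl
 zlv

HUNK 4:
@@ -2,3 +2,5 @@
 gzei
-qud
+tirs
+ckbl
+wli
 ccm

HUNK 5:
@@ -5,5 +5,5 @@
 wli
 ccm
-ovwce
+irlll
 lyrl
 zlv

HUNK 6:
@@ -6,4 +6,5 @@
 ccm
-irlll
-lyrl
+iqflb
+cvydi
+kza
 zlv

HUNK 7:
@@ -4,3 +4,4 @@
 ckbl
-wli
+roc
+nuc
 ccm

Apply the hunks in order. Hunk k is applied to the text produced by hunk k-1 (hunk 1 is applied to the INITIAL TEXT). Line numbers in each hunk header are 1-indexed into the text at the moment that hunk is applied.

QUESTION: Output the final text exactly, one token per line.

Answer: dta
gzei
tirs
ckbl
roc
nuc
ccm
iqflb
cvydi
kza
zlv

Derivation:
Hunk 1: at line 1 remove [eto,mfvu,aps] add [gzei,gjc] -> 7 lines: dta gzei gjc bohj xwra lyrl zlv
Hunk 2: at line 1 remove [gjc,bohj,xwra] add [dte,xeogj] -> 6 lines: dta gzei dte xeogj lyrl zlv
Hunk 3: at line 1 remove [dte,xeogj] add [qud,ccm,ovwce] -> 7 lines: dta gzei qud ccm ovwce lyrl zlv
Hunk 4: at line 2 remove [qud] add [tirs,ckbl,wli] -> 9 lines: dta gzei tirs ckbl wli ccm ovwce lyrl zlv
Hunk 5: at line 5 remove [ovwce] add [irlll] -> 9 lines: dta gzei tirs ckbl wli ccm irlll lyrl zlv
Hunk 6: at line 6 remove [irlll,lyrl] add [iqflb,cvydi,kza] -> 10 lines: dta gzei tirs ckbl wli ccm iqflb cvydi kza zlv
Hunk 7: at line 4 remove [wli] add [roc,nuc] -> 11 lines: dta gzei tirs ckbl roc nuc ccm iqflb cvydi kza zlv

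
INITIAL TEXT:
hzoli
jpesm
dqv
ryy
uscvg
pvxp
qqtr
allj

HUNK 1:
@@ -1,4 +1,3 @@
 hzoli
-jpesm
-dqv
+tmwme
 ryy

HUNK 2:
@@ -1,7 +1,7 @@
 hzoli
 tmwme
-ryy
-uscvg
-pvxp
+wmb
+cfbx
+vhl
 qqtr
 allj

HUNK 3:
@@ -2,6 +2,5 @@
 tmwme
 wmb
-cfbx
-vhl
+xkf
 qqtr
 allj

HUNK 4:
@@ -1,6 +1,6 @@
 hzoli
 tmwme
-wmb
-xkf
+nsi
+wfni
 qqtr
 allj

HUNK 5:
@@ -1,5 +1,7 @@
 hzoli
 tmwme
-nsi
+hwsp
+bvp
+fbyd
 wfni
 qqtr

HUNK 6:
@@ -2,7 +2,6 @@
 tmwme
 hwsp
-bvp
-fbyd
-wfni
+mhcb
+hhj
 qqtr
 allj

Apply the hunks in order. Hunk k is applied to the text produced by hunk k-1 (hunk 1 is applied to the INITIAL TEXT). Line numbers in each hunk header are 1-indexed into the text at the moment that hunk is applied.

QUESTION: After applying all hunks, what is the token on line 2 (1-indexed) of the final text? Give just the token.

Answer: tmwme

Derivation:
Hunk 1: at line 1 remove [jpesm,dqv] add [tmwme] -> 7 lines: hzoli tmwme ryy uscvg pvxp qqtr allj
Hunk 2: at line 1 remove [ryy,uscvg,pvxp] add [wmb,cfbx,vhl] -> 7 lines: hzoli tmwme wmb cfbx vhl qqtr allj
Hunk 3: at line 2 remove [cfbx,vhl] add [xkf] -> 6 lines: hzoli tmwme wmb xkf qqtr allj
Hunk 4: at line 1 remove [wmb,xkf] add [nsi,wfni] -> 6 lines: hzoli tmwme nsi wfni qqtr allj
Hunk 5: at line 1 remove [nsi] add [hwsp,bvp,fbyd] -> 8 lines: hzoli tmwme hwsp bvp fbyd wfni qqtr allj
Hunk 6: at line 2 remove [bvp,fbyd,wfni] add [mhcb,hhj] -> 7 lines: hzoli tmwme hwsp mhcb hhj qqtr allj
Final line 2: tmwme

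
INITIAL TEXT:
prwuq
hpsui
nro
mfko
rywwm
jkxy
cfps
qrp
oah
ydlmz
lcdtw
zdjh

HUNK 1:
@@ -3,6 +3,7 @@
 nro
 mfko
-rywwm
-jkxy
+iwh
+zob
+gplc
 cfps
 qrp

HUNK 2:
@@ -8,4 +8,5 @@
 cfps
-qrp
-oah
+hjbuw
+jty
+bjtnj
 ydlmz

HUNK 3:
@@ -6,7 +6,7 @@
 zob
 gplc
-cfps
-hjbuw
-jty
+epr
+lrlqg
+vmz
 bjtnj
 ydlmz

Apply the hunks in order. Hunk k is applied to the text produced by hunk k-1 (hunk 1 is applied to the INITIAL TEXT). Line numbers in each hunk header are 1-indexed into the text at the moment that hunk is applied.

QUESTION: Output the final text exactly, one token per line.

Hunk 1: at line 3 remove [rywwm,jkxy] add [iwh,zob,gplc] -> 13 lines: prwuq hpsui nro mfko iwh zob gplc cfps qrp oah ydlmz lcdtw zdjh
Hunk 2: at line 8 remove [qrp,oah] add [hjbuw,jty,bjtnj] -> 14 lines: prwuq hpsui nro mfko iwh zob gplc cfps hjbuw jty bjtnj ydlmz lcdtw zdjh
Hunk 3: at line 6 remove [cfps,hjbuw,jty] add [epr,lrlqg,vmz] -> 14 lines: prwuq hpsui nro mfko iwh zob gplc epr lrlqg vmz bjtnj ydlmz lcdtw zdjh

Answer: prwuq
hpsui
nro
mfko
iwh
zob
gplc
epr
lrlqg
vmz
bjtnj
ydlmz
lcdtw
zdjh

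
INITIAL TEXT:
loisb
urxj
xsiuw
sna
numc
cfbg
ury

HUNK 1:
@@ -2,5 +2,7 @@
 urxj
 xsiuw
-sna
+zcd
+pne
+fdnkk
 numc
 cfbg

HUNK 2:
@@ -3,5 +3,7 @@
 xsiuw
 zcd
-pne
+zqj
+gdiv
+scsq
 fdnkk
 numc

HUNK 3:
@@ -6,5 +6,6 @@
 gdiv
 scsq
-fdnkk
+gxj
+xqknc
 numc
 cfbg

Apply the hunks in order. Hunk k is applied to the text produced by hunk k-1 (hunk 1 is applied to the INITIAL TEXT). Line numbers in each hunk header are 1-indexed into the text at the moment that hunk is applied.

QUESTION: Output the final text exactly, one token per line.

Answer: loisb
urxj
xsiuw
zcd
zqj
gdiv
scsq
gxj
xqknc
numc
cfbg
ury

Derivation:
Hunk 1: at line 2 remove [sna] add [zcd,pne,fdnkk] -> 9 lines: loisb urxj xsiuw zcd pne fdnkk numc cfbg ury
Hunk 2: at line 3 remove [pne] add [zqj,gdiv,scsq] -> 11 lines: loisb urxj xsiuw zcd zqj gdiv scsq fdnkk numc cfbg ury
Hunk 3: at line 6 remove [fdnkk] add [gxj,xqknc] -> 12 lines: loisb urxj xsiuw zcd zqj gdiv scsq gxj xqknc numc cfbg ury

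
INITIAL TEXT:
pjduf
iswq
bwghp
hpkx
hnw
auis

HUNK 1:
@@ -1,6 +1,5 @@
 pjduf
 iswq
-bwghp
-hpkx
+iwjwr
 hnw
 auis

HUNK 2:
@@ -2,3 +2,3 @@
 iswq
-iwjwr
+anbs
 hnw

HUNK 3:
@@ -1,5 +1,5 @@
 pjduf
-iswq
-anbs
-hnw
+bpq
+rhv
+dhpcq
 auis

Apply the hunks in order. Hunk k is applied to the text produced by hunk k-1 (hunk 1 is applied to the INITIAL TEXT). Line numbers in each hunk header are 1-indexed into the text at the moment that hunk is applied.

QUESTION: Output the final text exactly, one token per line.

Answer: pjduf
bpq
rhv
dhpcq
auis

Derivation:
Hunk 1: at line 1 remove [bwghp,hpkx] add [iwjwr] -> 5 lines: pjduf iswq iwjwr hnw auis
Hunk 2: at line 2 remove [iwjwr] add [anbs] -> 5 lines: pjduf iswq anbs hnw auis
Hunk 3: at line 1 remove [iswq,anbs,hnw] add [bpq,rhv,dhpcq] -> 5 lines: pjduf bpq rhv dhpcq auis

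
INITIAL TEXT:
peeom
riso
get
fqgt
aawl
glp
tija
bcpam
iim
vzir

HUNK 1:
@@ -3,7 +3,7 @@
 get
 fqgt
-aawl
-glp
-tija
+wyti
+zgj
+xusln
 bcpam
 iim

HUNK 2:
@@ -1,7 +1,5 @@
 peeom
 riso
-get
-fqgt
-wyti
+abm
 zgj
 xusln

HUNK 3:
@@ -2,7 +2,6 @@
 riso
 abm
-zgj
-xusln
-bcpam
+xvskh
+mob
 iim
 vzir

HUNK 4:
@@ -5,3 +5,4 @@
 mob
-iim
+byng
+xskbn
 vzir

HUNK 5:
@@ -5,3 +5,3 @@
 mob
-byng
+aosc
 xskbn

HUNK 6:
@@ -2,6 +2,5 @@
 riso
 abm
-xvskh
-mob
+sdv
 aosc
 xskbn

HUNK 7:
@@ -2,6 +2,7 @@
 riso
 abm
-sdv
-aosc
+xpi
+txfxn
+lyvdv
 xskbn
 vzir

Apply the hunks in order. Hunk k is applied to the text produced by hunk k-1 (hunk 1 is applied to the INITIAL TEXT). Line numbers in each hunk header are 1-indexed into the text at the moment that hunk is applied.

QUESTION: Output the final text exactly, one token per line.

Answer: peeom
riso
abm
xpi
txfxn
lyvdv
xskbn
vzir

Derivation:
Hunk 1: at line 3 remove [aawl,glp,tija] add [wyti,zgj,xusln] -> 10 lines: peeom riso get fqgt wyti zgj xusln bcpam iim vzir
Hunk 2: at line 1 remove [get,fqgt,wyti] add [abm] -> 8 lines: peeom riso abm zgj xusln bcpam iim vzir
Hunk 3: at line 2 remove [zgj,xusln,bcpam] add [xvskh,mob] -> 7 lines: peeom riso abm xvskh mob iim vzir
Hunk 4: at line 5 remove [iim] add [byng,xskbn] -> 8 lines: peeom riso abm xvskh mob byng xskbn vzir
Hunk 5: at line 5 remove [byng] add [aosc] -> 8 lines: peeom riso abm xvskh mob aosc xskbn vzir
Hunk 6: at line 2 remove [xvskh,mob] add [sdv] -> 7 lines: peeom riso abm sdv aosc xskbn vzir
Hunk 7: at line 2 remove [sdv,aosc] add [xpi,txfxn,lyvdv] -> 8 lines: peeom riso abm xpi txfxn lyvdv xskbn vzir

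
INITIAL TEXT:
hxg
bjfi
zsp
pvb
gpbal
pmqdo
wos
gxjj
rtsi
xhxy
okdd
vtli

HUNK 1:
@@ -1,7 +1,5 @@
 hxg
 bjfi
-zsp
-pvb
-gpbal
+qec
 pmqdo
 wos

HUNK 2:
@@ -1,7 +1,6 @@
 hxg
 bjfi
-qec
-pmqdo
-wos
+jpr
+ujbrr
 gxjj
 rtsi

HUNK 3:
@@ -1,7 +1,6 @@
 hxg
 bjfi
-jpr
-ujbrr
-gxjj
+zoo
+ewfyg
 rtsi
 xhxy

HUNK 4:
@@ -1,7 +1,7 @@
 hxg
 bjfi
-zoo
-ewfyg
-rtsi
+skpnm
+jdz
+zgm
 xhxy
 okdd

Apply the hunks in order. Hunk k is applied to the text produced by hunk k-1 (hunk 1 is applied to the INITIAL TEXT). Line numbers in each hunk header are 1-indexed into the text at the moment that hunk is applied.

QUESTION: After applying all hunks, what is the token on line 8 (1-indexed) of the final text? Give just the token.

Answer: vtli

Derivation:
Hunk 1: at line 1 remove [zsp,pvb,gpbal] add [qec] -> 10 lines: hxg bjfi qec pmqdo wos gxjj rtsi xhxy okdd vtli
Hunk 2: at line 1 remove [qec,pmqdo,wos] add [jpr,ujbrr] -> 9 lines: hxg bjfi jpr ujbrr gxjj rtsi xhxy okdd vtli
Hunk 3: at line 1 remove [jpr,ujbrr,gxjj] add [zoo,ewfyg] -> 8 lines: hxg bjfi zoo ewfyg rtsi xhxy okdd vtli
Hunk 4: at line 1 remove [zoo,ewfyg,rtsi] add [skpnm,jdz,zgm] -> 8 lines: hxg bjfi skpnm jdz zgm xhxy okdd vtli
Final line 8: vtli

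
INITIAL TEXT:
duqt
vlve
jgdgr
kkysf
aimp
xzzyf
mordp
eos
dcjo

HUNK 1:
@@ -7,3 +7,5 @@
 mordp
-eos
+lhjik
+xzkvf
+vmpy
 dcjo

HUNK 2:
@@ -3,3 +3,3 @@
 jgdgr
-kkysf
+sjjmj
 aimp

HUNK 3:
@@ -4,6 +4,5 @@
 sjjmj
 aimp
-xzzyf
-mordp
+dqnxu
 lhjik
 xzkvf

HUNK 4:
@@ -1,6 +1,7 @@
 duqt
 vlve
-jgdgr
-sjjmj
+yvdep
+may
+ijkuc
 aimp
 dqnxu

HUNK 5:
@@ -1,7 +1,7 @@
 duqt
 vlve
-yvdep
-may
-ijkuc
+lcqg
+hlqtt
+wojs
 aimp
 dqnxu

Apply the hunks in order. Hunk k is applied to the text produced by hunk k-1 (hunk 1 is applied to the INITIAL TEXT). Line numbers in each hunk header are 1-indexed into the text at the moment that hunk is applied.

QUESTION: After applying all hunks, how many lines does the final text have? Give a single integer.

Hunk 1: at line 7 remove [eos] add [lhjik,xzkvf,vmpy] -> 11 lines: duqt vlve jgdgr kkysf aimp xzzyf mordp lhjik xzkvf vmpy dcjo
Hunk 2: at line 3 remove [kkysf] add [sjjmj] -> 11 lines: duqt vlve jgdgr sjjmj aimp xzzyf mordp lhjik xzkvf vmpy dcjo
Hunk 3: at line 4 remove [xzzyf,mordp] add [dqnxu] -> 10 lines: duqt vlve jgdgr sjjmj aimp dqnxu lhjik xzkvf vmpy dcjo
Hunk 4: at line 1 remove [jgdgr,sjjmj] add [yvdep,may,ijkuc] -> 11 lines: duqt vlve yvdep may ijkuc aimp dqnxu lhjik xzkvf vmpy dcjo
Hunk 5: at line 1 remove [yvdep,may,ijkuc] add [lcqg,hlqtt,wojs] -> 11 lines: duqt vlve lcqg hlqtt wojs aimp dqnxu lhjik xzkvf vmpy dcjo
Final line count: 11

Answer: 11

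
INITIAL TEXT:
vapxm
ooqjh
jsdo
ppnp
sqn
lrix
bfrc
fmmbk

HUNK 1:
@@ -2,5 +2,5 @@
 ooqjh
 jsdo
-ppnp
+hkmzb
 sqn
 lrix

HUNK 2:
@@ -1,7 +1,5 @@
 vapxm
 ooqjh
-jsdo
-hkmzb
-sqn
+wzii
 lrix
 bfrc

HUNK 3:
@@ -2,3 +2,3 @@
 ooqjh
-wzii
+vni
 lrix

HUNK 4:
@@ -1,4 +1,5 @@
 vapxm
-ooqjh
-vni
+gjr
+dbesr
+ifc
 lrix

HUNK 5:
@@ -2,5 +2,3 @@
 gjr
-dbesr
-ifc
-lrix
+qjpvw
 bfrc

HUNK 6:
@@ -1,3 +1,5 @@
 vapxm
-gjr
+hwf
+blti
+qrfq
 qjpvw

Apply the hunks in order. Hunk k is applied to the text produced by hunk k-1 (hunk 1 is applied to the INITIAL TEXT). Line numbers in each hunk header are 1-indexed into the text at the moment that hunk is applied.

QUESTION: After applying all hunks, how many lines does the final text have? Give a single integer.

Answer: 7

Derivation:
Hunk 1: at line 2 remove [ppnp] add [hkmzb] -> 8 lines: vapxm ooqjh jsdo hkmzb sqn lrix bfrc fmmbk
Hunk 2: at line 1 remove [jsdo,hkmzb,sqn] add [wzii] -> 6 lines: vapxm ooqjh wzii lrix bfrc fmmbk
Hunk 3: at line 2 remove [wzii] add [vni] -> 6 lines: vapxm ooqjh vni lrix bfrc fmmbk
Hunk 4: at line 1 remove [ooqjh,vni] add [gjr,dbesr,ifc] -> 7 lines: vapxm gjr dbesr ifc lrix bfrc fmmbk
Hunk 5: at line 2 remove [dbesr,ifc,lrix] add [qjpvw] -> 5 lines: vapxm gjr qjpvw bfrc fmmbk
Hunk 6: at line 1 remove [gjr] add [hwf,blti,qrfq] -> 7 lines: vapxm hwf blti qrfq qjpvw bfrc fmmbk
Final line count: 7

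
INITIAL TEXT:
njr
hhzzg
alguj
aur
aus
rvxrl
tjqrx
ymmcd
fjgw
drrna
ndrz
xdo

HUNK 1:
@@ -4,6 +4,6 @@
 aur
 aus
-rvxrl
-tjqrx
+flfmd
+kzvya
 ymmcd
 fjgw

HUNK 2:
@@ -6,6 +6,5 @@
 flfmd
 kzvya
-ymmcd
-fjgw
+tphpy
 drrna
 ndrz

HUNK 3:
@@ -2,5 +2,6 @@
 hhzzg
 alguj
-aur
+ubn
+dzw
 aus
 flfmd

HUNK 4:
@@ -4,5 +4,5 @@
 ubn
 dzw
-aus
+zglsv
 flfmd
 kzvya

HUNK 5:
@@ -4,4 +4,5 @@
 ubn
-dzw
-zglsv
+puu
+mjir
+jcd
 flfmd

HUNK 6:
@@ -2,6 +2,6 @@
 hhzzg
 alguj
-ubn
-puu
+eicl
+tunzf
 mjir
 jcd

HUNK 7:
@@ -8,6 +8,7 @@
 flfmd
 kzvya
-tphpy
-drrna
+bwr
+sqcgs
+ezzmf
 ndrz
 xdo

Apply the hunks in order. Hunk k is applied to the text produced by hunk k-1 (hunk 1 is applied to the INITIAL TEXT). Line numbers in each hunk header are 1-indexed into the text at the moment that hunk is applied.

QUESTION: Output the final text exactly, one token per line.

Answer: njr
hhzzg
alguj
eicl
tunzf
mjir
jcd
flfmd
kzvya
bwr
sqcgs
ezzmf
ndrz
xdo

Derivation:
Hunk 1: at line 4 remove [rvxrl,tjqrx] add [flfmd,kzvya] -> 12 lines: njr hhzzg alguj aur aus flfmd kzvya ymmcd fjgw drrna ndrz xdo
Hunk 2: at line 6 remove [ymmcd,fjgw] add [tphpy] -> 11 lines: njr hhzzg alguj aur aus flfmd kzvya tphpy drrna ndrz xdo
Hunk 3: at line 2 remove [aur] add [ubn,dzw] -> 12 lines: njr hhzzg alguj ubn dzw aus flfmd kzvya tphpy drrna ndrz xdo
Hunk 4: at line 4 remove [aus] add [zglsv] -> 12 lines: njr hhzzg alguj ubn dzw zglsv flfmd kzvya tphpy drrna ndrz xdo
Hunk 5: at line 4 remove [dzw,zglsv] add [puu,mjir,jcd] -> 13 lines: njr hhzzg alguj ubn puu mjir jcd flfmd kzvya tphpy drrna ndrz xdo
Hunk 6: at line 2 remove [ubn,puu] add [eicl,tunzf] -> 13 lines: njr hhzzg alguj eicl tunzf mjir jcd flfmd kzvya tphpy drrna ndrz xdo
Hunk 7: at line 8 remove [tphpy,drrna] add [bwr,sqcgs,ezzmf] -> 14 lines: njr hhzzg alguj eicl tunzf mjir jcd flfmd kzvya bwr sqcgs ezzmf ndrz xdo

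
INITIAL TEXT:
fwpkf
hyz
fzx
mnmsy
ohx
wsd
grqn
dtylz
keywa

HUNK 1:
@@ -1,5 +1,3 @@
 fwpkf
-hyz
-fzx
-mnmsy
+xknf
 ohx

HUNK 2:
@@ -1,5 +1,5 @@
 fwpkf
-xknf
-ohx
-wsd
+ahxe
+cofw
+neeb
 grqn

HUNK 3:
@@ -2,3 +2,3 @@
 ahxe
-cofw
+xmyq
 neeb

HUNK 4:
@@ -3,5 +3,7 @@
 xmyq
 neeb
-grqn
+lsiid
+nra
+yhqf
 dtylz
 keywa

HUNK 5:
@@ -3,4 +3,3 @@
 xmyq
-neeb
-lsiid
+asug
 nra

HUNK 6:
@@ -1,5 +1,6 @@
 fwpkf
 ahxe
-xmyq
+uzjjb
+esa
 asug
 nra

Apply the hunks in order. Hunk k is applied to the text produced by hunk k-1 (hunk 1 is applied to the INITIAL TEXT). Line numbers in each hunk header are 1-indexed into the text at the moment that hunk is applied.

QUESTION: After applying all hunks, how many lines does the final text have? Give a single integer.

Answer: 9

Derivation:
Hunk 1: at line 1 remove [hyz,fzx,mnmsy] add [xknf] -> 7 lines: fwpkf xknf ohx wsd grqn dtylz keywa
Hunk 2: at line 1 remove [xknf,ohx,wsd] add [ahxe,cofw,neeb] -> 7 lines: fwpkf ahxe cofw neeb grqn dtylz keywa
Hunk 3: at line 2 remove [cofw] add [xmyq] -> 7 lines: fwpkf ahxe xmyq neeb grqn dtylz keywa
Hunk 4: at line 3 remove [grqn] add [lsiid,nra,yhqf] -> 9 lines: fwpkf ahxe xmyq neeb lsiid nra yhqf dtylz keywa
Hunk 5: at line 3 remove [neeb,lsiid] add [asug] -> 8 lines: fwpkf ahxe xmyq asug nra yhqf dtylz keywa
Hunk 6: at line 1 remove [xmyq] add [uzjjb,esa] -> 9 lines: fwpkf ahxe uzjjb esa asug nra yhqf dtylz keywa
Final line count: 9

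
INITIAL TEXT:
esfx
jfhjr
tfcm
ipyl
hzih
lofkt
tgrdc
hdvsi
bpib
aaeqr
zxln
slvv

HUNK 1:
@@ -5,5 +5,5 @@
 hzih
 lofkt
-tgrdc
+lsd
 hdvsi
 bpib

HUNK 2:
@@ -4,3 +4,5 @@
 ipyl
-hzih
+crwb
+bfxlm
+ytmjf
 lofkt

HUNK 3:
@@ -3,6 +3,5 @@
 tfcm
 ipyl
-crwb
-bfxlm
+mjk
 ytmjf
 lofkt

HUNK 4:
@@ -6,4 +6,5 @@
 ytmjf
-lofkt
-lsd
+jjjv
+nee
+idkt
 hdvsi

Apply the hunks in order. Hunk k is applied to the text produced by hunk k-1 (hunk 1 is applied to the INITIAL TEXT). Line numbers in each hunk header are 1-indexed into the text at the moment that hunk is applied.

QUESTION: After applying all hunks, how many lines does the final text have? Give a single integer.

Hunk 1: at line 5 remove [tgrdc] add [lsd] -> 12 lines: esfx jfhjr tfcm ipyl hzih lofkt lsd hdvsi bpib aaeqr zxln slvv
Hunk 2: at line 4 remove [hzih] add [crwb,bfxlm,ytmjf] -> 14 lines: esfx jfhjr tfcm ipyl crwb bfxlm ytmjf lofkt lsd hdvsi bpib aaeqr zxln slvv
Hunk 3: at line 3 remove [crwb,bfxlm] add [mjk] -> 13 lines: esfx jfhjr tfcm ipyl mjk ytmjf lofkt lsd hdvsi bpib aaeqr zxln slvv
Hunk 4: at line 6 remove [lofkt,lsd] add [jjjv,nee,idkt] -> 14 lines: esfx jfhjr tfcm ipyl mjk ytmjf jjjv nee idkt hdvsi bpib aaeqr zxln slvv
Final line count: 14

Answer: 14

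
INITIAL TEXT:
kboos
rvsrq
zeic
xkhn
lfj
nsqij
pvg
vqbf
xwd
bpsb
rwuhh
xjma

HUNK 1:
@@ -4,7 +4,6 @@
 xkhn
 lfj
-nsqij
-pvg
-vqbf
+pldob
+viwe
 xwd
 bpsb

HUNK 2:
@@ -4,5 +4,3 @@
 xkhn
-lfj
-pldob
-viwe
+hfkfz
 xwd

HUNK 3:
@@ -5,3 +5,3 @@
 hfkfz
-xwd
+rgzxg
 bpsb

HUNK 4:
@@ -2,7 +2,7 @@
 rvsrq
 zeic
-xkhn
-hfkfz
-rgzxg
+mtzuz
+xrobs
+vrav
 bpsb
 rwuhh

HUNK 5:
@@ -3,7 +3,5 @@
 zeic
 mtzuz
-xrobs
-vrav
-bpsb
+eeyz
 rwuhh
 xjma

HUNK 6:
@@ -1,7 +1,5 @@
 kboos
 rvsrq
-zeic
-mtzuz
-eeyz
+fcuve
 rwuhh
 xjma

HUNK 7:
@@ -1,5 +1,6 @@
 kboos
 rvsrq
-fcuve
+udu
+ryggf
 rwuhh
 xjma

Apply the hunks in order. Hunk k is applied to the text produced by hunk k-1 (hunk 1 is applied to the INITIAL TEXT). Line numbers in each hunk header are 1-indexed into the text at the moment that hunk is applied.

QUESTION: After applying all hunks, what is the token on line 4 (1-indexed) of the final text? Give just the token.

Hunk 1: at line 4 remove [nsqij,pvg,vqbf] add [pldob,viwe] -> 11 lines: kboos rvsrq zeic xkhn lfj pldob viwe xwd bpsb rwuhh xjma
Hunk 2: at line 4 remove [lfj,pldob,viwe] add [hfkfz] -> 9 lines: kboos rvsrq zeic xkhn hfkfz xwd bpsb rwuhh xjma
Hunk 3: at line 5 remove [xwd] add [rgzxg] -> 9 lines: kboos rvsrq zeic xkhn hfkfz rgzxg bpsb rwuhh xjma
Hunk 4: at line 2 remove [xkhn,hfkfz,rgzxg] add [mtzuz,xrobs,vrav] -> 9 lines: kboos rvsrq zeic mtzuz xrobs vrav bpsb rwuhh xjma
Hunk 5: at line 3 remove [xrobs,vrav,bpsb] add [eeyz] -> 7 lines: kboos rvsrq zeic mtzuz eeyz rwuhh xjma
Hunk 6: at line 1 remove [zeic,mtzuz,eeyz] add [fcuve] -> 5 lines: kboos rvsrq fcuve rwuhh xjma
Hunk 7: at line 1 remove [fcuve] add [udu,ryggf] -> 6 lines: kboos rvsrq udu ryggf rwuhh xjma
Final line 4: ryggf

Answer: ryggf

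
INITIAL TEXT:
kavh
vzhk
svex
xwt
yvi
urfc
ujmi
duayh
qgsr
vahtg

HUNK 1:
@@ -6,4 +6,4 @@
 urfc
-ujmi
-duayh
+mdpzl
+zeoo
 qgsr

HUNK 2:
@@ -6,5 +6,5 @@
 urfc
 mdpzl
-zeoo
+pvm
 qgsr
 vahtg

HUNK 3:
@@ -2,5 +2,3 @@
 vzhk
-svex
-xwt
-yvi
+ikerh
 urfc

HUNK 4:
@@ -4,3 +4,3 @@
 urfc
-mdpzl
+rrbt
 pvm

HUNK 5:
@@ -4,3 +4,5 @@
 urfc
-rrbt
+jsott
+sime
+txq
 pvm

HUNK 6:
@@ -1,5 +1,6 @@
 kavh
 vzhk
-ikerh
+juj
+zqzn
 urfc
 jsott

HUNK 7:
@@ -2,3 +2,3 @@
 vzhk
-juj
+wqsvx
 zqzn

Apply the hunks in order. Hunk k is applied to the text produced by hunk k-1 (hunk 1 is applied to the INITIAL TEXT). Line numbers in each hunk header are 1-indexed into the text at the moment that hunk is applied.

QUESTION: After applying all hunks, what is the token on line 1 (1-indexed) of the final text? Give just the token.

Hunk 1: at line 6 remove [ujmi,duayh] add [mdpzl,zeoo] -> 10 lines: kavh vzhk svex xwt yvi urfc mdpzl zeoo qgsr vahtg
Hunk 2: at line 6 remove [zeoo] add [pvm] -> 10 lines: kavh vzhk svex xwt yvi urfc mdpzl pvm qgsr vahtg
Hunk 3: at line 2 remove [svex,xwt,yvi] add [ikerh] -> 8 lines: kavh vzhk ikerh urfc mdpzl pvm qgsr vahtg
Hunk 4: at line 4 remove [mdpzl] add [rrbt] -> 8 lines: kavh vzhk ikerh urfc rrbt pvm qgsr vahtg
Hunk 5: at line 4 remove [rrbt] add [jsott,sime,txq] -> 10 lines: kavh vzhk ikerh urfc jsott sime txq pvm qgsr vahtg
Hunk 6: at line 1 remove [ikerh] add [juj,zqzn] -> 11 lines: kavh vzhk juj zqzn urfc jsott sime txq pvm qgsr vahtg
Hunk 7: at line 2 remove [juj] add [wqsvx] -> 11 lines: kavh vzhk wqsvx zqzn urfc jsott sime txq pvm qgsr vahtg
Final line 1: kavh

Answer: kavh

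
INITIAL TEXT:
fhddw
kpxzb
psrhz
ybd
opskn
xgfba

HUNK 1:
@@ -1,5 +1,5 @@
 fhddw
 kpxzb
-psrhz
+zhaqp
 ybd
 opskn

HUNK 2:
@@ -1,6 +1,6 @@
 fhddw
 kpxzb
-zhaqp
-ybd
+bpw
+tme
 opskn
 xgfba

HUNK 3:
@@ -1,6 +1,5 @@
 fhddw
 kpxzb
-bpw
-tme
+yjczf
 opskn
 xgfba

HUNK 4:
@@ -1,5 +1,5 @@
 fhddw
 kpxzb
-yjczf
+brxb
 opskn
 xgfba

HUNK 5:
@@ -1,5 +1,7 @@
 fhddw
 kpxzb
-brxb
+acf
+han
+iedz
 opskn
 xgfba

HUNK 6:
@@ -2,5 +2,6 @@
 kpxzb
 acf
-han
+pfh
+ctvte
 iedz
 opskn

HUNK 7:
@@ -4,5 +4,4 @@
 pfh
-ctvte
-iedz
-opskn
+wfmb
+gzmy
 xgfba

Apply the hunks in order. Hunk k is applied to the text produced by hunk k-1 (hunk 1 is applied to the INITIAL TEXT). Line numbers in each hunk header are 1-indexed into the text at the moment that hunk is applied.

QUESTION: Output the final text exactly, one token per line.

Answer: fhddw
kpxzb
acf
pfh
wfmb
gzmy
xgfba

Derivation:
Hunk 1: at line 1 remove [psrhz] add [zhaqp] -> 6 lines: fhddw kpxzb zhaqp ybd opskn xgfba
Hunk 2: at line 1 remove [zhaqp,ybd] add [bpw,tme] -> 6 lines: fhddw kpxzb bpw tme opskn xgfba
Hunk 3: at line 1 remove [bpw,tme] add [yjczf] -> 5 lines: fhddw kpxzb yjczf opskn xgfba
Hunk 4: at line 1 remove [yjczf] add [brxb] -> 5 lines: fhddw kpxzb brxb opskn xgfba
Hunk 5: at line 1 remove [brxb] add [acf,han,iedz] -> 7 lines: fhddw kpxzb acf han iedz opskn xgfba
Hunk 6: at line 2 remove [han] add [pfh,ctvte] -> 8 lines: fhddw kpxzb acf pfh ctvte iedz opskn xgfba
Hunk 7: at line 4 remove [ctvte,iedz,opskn] add [wfmb,gzmy] -> 7 lines: fhddw kpxzb acf pfh wfmb gzmy xgfba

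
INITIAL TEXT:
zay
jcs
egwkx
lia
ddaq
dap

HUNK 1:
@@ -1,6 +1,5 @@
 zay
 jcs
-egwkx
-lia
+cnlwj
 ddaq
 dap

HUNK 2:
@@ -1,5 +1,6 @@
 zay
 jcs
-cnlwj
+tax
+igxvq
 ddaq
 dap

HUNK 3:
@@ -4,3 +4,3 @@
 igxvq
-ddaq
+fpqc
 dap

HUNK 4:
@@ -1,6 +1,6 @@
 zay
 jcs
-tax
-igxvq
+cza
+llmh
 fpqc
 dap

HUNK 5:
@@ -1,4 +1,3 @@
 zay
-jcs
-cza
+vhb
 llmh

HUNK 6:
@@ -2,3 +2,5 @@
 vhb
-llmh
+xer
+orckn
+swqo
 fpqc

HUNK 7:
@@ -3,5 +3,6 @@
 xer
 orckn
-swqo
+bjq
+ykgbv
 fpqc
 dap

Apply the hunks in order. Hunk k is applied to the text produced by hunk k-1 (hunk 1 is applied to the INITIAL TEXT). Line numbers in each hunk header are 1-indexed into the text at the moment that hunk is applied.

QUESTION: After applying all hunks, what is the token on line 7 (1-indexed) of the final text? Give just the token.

Hunk 1: at line 1 remove [egwkx,lia] add [cnlwj] -> 5 lines: zay jcs cnlwj ddaq dap
Hunk 2: at line 1 remove [cnlwj] add [tax,igxvq] -> 6 lines: zay jcs tax igxvq ddaq dap
Hunk 3: at line 4 remove [ddaq] add [fpqc] -> 6 lines: zay jcs tax igxvq fpqc dap
Hunk 4: at line 1 remove [tax,igxvq] add [cza,llmh] -> 6 lines: zay jcs cza llmh fpqc dap
Hunk 5: at line 1 remove [jcs,cza] add [vhb] -> 5 lines: zay vhb llmh fpqc dap
Hunk 6: at line 2 remove [llmh] add [xer,orckn,swqo] -> 7 lines: zay vhb xer orckn swqo fpqc dap
Hunk 7: at line 3 remove [swqo] add [bjq,ykgbv] -> 8 lines: zay vhb xer orckn bjq ykgbv fpqc dap
Final line 7: fpqc

Answer: fpqc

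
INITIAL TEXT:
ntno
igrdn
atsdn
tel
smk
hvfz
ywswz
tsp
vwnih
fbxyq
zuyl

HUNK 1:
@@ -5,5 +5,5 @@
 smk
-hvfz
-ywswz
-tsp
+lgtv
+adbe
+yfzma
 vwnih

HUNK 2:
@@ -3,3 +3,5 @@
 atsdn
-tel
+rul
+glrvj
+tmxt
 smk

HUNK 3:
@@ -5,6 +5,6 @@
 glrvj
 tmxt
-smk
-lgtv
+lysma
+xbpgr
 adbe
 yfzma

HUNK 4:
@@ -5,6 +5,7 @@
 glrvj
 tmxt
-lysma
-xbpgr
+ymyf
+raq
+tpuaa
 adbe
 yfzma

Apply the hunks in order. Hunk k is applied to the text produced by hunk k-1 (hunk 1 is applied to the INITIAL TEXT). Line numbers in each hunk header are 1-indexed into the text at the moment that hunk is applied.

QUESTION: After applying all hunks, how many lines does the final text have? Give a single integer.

Answer: 14

Derivation:
Hunk 1: at line 5 remove [hvfz,ywswz,tsp] add [lgtv,adbe,yfzma] -> 11 lines: ntno igrdn atsdn tel smk lgtv adbe yfzma vwnih fbxyq zuyl
Hunk 2: at line 3 remove [tel] add [rul,glrvj,tmxt] -> 13 lines: ntno igrdn atsdn rul glrvj tmxt smk lgtv adbe yfzma vwnih fbxyq zuyl
Hunk 3: at line 5 remove [smk,lgtv] add [lysma,xbpgr] -> 13 lines: ntno igrdn atsdn rul glrvj tmxt lysma xbpgr adbe yfzma vwnih fbxyq zuyl
Hunk 4: at line 5 remove [lysma,xbpgr] add [ymyf,raq,tpuaa] -> 14 lines: ntno igrdn atsdn rul glrvj tmxt ymyf raq tpuaa adbe yfzma vwnih fbxyq zuyl
Final line count: 14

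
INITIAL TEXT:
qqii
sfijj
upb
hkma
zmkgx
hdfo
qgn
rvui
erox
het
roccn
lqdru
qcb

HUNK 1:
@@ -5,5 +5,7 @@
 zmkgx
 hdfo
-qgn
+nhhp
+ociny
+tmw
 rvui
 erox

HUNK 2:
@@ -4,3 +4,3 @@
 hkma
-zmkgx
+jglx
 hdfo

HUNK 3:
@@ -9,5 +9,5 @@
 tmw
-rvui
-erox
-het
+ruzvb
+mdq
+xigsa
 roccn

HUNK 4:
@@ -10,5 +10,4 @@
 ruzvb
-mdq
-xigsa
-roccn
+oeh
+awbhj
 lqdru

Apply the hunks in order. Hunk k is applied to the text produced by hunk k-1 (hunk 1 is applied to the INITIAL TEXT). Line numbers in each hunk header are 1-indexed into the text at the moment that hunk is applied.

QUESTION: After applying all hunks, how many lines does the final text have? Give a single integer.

Answer: 14

Derivation:
Hunk 1: at line 5 remove [qgn] add [nhhp,ociny,tmw] -> 15 lines: qqii sfijj upb hkma zmkgx hdfo nhhp ociny tmw rvui erox het roccn lqdru qcb
Hunk 2: at line 4 remove [zmkgx] add [jglx] -> 15 lines: qqii sfijj upb hkma jglx hdfo nhhp ociny tmw rvui erox het roccn lqdru qcb
Hunk 3: at line 9 remove [rvui,erox,het] add [ruzvb,mdq,xigsa] -> 15 lines: qqii sfijj upb hkma jglx hdfo nhhp ociny tmw ruzvb mdq xigsa roccn lqdru qcb
Hunk 4: at line 10 remove [mdq,xigsa,roccn] add [oeh,awbhj] -> 14 lines: qqii sfijj upb hkma jglx hdfo nhhp ociny tmw ruzvb oeh awbhj lqdru qcb
Final line count: 14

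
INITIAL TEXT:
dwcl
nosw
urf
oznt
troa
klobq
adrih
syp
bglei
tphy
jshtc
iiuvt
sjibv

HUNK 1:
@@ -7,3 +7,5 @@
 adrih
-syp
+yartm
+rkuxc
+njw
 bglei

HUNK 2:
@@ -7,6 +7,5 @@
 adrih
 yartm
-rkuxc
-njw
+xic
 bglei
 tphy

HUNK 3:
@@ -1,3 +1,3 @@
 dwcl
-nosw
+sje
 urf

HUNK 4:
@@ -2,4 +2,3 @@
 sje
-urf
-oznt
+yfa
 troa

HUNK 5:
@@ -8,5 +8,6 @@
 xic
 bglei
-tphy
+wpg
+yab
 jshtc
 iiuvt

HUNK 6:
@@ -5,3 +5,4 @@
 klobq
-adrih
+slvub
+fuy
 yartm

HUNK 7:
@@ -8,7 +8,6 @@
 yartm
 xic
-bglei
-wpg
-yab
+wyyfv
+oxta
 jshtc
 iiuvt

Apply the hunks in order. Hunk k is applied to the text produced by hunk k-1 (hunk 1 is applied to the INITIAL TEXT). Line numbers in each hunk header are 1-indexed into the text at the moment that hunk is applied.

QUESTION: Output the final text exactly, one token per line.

Answer: dwcl
sje
yfa
troa
klobq
slvub
fuy
yartm
xic
wyyfv
oxta
jshtc
iiuvt
sjibv

Derivation:
Hunk 1: at line 7 remove [syp] add [yartm,rkuxc,njw] -> 15 lines: dwcl nosw urf oznt troa klobq adrih yartm rkuxc njw bglei tphy jshtc iiuvt sjibv
Hunk 2: at line 7 remove [rkuxc,njw] add [xic] -> 14 lines: dwcl nosw urf oznt troa klobq adrih yartm xic bglei tphy jshtc iiuvt sjibv
Hunk 3: at line 1 remove [nosw] add [sje] -> 14 lines: dwcl sje urf oznt troa klobq adrih yartm xic bglei tphy jshtc iiuvt sjibv
Hunk 4: at line 2 remove [urf,oznt] add [yfa] -> 13 lines: dwcl sje yfa troa klobq adrih yartm xic bglei tphy jshtc iiuvt sjibv
Hunk 5: at line 8 remove [tphy] add [wpg,yab] -> 14 lines: dwcl sje yfa troa klobq adrih yartm xic bglei wpg yab jshtc iiuvt sjibv
Hunk 6: at line 5 remove [adrih] add [slvub,fuy] -> 15 lines: dwcl sje yfa troa klobq slvub fuy yartm xic bglei wpg yab jshtc iiuvt sjibv
Hunk 7: at line 8 remove [bglei,wpg,yab] add [wyyfv,oxta] -> 14 lines: dwcl sje yfa troa klobq slvub fuy yartm xic wyyfv oxta jshtc iiuvt sjibv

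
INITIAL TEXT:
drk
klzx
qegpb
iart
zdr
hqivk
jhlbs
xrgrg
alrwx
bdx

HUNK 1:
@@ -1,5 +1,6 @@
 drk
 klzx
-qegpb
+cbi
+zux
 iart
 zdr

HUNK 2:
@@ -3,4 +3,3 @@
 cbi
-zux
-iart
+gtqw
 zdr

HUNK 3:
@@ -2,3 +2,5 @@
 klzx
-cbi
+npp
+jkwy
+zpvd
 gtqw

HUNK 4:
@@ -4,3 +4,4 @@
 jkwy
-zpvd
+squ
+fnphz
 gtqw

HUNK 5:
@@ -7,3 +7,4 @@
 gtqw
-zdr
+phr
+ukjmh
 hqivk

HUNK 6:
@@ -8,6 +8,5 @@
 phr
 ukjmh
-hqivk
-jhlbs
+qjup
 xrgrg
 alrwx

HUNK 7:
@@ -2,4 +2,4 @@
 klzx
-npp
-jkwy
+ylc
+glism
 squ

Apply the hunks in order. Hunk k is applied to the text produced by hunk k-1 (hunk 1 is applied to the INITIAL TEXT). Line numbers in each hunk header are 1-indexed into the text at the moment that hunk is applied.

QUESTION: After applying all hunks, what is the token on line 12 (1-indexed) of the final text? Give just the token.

Hunk 1: at line 1 remove [qegpb] add [cbi,zux] -> 11 lines: drk klzx cbi zux iart zdr hqivk jhlbs xrgrg alrwx bdx
Hunk 2: at line 3 remove [zux,iart] add [gtqw] -> 10 lines: drk klzx cbi gtqw zdr hqivk jhlbs xrgrg alrwx bdx
Hunk 3: at line 2 remove [cbi] add [npp,jkwy,zpvd] -> 12 lines: drk klzx npp jkwy zpvd gtqw zdr hqivk jhlbs xrgrg alrwx bdx
Hunk 4: at line 4 remove [zpvd] add [squ,fnphz] -> 13 lines: drk klzx npp jkwy squ fnphz gtqw zdr hqivk jhlbs xrgrg alrwx bdx
Hunk 5: at line 7 remove [zdr] add [phr,ukjmh] -> 14 lines: drk klzx npp jkwy squ fnphz gtqw phr ukjmh hqivk jhlbs xrgrg alrwx bdx
Hunk 6: at line 8 remove [hqivk,jhlbs] add [qjup] -> 13 lines: drk klzx npp jkwy squ fnphz gtqw phr ukjmh qjup xrgrg alrwx bdx
Hunk 7: at line 2 remove [npp,jkwy] add [ylc,glism] -> 13 lines: drk klzx ylc glism squ fnphz gtqw phr ukjmh qjup xrgrg alrwx bdx
Final line 12: alrwx

Answer: alrwx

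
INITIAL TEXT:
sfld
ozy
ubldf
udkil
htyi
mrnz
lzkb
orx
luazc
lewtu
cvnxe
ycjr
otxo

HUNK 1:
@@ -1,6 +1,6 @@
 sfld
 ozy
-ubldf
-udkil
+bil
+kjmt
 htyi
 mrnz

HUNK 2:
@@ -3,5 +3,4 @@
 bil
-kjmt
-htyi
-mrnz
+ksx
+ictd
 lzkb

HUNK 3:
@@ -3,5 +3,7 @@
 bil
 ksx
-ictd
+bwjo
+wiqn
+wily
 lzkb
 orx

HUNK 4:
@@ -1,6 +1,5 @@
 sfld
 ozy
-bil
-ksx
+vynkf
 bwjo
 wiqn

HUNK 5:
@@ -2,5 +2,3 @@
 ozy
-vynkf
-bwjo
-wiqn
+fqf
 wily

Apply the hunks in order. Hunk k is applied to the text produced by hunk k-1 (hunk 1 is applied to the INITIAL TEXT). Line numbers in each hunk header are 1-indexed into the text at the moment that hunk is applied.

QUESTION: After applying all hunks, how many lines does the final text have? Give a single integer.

Answer: 11

Derivation:
Hunk 1: at line 1 remove [ubldf,udkil] add [bil,kjmt] -> 13 lines: sfld ozy bil kjmt htyi mrnz lzkb orx luazc lewtu cvnxe ycjr otxo
Hunk 2: at line 3 remove [kjmt,htyi,mrnz] add [ksx,ictd] -> 12 lines: sfld ozy bil ksx ictd lzkb orx luazc lewtu cvnxe ycjr otxo
Hunk 3: at line 3 remove [ictd] add [bwjo,wiqn,wily] -> 14 lines: sfld ozy bil ksx bwjo wiqn wily lzkb orx luazc lewtu cvnxe ycjr otxo
Hunk 4: at line 1 remove [bil,ksx] add [vynkf] -> 13 lines: sfld ozy vynkf bwjo wiqn wily lzkb orx luazc lewtu cvnxe ycjr otxo
Hunk 5: at line 2 remove [vynkf,bwjo,wiqn] add [fqf] -> 11 lines: sfld ozy fqf wily lzkb orx luazc lewtu cvnxe ycjr otxo
Final line count: 11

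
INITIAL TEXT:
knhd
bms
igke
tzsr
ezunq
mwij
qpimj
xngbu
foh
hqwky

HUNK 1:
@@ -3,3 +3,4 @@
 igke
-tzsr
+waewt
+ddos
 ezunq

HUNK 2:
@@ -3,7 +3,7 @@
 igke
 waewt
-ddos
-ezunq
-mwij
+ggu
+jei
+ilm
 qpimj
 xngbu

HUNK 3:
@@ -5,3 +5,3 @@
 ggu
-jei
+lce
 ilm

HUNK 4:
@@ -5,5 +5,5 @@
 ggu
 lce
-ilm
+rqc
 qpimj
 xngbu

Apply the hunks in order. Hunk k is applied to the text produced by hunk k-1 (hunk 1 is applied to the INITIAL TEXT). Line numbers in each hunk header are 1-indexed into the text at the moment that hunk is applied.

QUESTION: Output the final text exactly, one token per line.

Hunk 1: at line 3 remove [tzsr] add [waewt,ddos] -> 11 lines: knhd bms igke waewt ddos ezunq mwij qpimj xngbu foh hqwky
Hunk 2: at line 3 remove [ddos,ezunq,mwij] add [ggu,jei,ilm] -> 11 lines: knhd bms igke waewt ggu jei ilm qpimj xngbu foh hqwky
Hunk 3: at line 5 remove [jei] add [lce] -> 11 lines: knhd bms igke waewt ggu lce ilm qpimj xngbu foh hqwky
Hunk 4: at line 5 remove [ilm] add [rqc] -> 11 lines: knhd bms igke waewt ggu lce rqc qpimj xngbu foh hqwky

Answer: knhd
bms
igke
waewt
ggu
lce
rqc
qpimj
xngbu
foh
hqwky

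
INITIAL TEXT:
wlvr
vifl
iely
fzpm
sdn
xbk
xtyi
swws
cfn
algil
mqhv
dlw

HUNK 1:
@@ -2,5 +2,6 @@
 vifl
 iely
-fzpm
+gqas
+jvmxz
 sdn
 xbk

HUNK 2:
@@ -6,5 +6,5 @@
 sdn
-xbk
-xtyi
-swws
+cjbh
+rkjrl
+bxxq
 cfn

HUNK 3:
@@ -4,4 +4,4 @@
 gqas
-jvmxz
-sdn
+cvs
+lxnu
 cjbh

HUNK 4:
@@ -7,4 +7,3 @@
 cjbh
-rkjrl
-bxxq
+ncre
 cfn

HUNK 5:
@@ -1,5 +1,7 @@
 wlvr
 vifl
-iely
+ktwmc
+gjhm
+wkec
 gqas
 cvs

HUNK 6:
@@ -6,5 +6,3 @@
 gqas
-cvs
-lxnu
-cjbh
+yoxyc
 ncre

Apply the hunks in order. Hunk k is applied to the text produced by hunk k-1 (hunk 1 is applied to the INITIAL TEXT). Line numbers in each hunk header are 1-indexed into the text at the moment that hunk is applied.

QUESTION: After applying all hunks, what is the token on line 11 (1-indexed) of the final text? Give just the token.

Hunk 1: at line 2 remove [fzpm] add [gqas,jvmxz] -> 13 lines: wlvr vifl iely gqas jvmxz sdn xbk xtyi swws cfn algil mqhv dlw
Hunk 2: at line 6 remove [xbk,xtyi,swws] add [cjbh,rkjrl,bxxq] -> 13 lines: wlvr vifl iely gqas jvmxz sdn cjbh rkjrl bxxq cfn algil mqhv dlw
Hunk 3: at line 4 remove [jvmxz,sdn] add [cvs,lxnu] -> 13 lines: wlvr vifl iely gqas cvs lxnu cjbh rkjrl bxxq cfn algil mqhv dlw
Hunk 4: at line 7 remove [rkjrl,bxxq] add [ncre] -> 12 lines: wlvr vifl iely gqas cvs lxnu cjbh ncre cfn algil mqhv dlw
Hunk 5: at line 1 remove [iely] add [ktwmc,gjhm,wkec] -> 14 lines: wlvr vifl ktwmc gjhm wkec gqas cvs lxnu cjbh ncre cfn algil mqhv dlw
Hunk 6: at line 6 remove [cvs,lxnu,cjbh] add [yoxyc] -> 12 lines: wlvr vifl ktwmc gjhm wkec gqas yoxyc ncre cfn algil mqhv dlw
Final line 11: mqhv

Answer: mqhv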